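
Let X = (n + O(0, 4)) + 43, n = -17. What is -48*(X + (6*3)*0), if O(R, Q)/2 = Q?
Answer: -1632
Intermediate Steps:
O(R, Q) = 2*Q
X = 34 (X = (-17 + 2*4) + 43 = (-17 + 8) + 43 = -9 + 43 = 34)
-48*(X + (6*3)*0) = -48*(34 + (6*3)*0) = -48*(34 + 18*0) = -48*(34 + 0) = -48*34 = -1632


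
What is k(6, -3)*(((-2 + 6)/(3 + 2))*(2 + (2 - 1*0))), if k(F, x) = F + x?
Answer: 48/5 ≈ 9.6000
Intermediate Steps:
k(6, -3)*(((-2 + 6)/(3 + 2))*(2 + (2 - 1*0))) = (6 - 3)*(((-2 + 6)/(3 + 2))*(2 + (2 - 1*0))) = 3*((4/5)*(2 + (2 + 0))) = 3*((4*(⅕))*(2 + 2)) = 3*((⅘)*4) = 3*(16/5) = 48/5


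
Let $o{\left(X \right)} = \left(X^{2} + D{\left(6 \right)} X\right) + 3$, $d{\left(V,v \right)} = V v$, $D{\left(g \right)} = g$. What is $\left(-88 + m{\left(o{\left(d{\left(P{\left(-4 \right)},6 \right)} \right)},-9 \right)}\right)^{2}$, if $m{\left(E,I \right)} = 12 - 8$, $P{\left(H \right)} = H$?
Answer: $7056$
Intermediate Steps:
$o{\left(X \right)} = 3 + X^{2} + 6 X$ ($o{\left(X \right)} = \left(X^{2} + 6 X\right) + 3 = 3 + X^{2} + 6 X$)
$m{\left(E,I \right)} = 4$
$\left(-88 + m{\left(o{\left(d{\left(P{\left(-4 \right)},6 \right)} \right)},-9 \right)}\right)^{2} = \left(-88 + 4\right)^{2} = \left(-84\right)^{2} = 7056$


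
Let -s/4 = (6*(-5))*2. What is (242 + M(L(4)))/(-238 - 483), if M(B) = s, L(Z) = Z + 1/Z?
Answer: -482/721 ≈ -0.66852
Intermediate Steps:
s = 240 (s = -4*6*(-5)*2 = -(-120)*2 = -4*(-60) = 240)
M(B) = 240
(242 + M(L(4)))/(-238 - 483) = (242 + 240)/(-238 - 483) = 482/(-721) = 482*(-1/721) = -482/721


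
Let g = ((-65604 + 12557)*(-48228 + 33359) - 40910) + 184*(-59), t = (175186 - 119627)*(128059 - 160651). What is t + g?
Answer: -1022074851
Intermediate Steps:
t = -1810778928 (t = 55559*(-32592) = -1810778928)
g = 788704077 (g = (-53047*(-14869) - 40910) - 10856 = (788755843 - 40910) - 10856 = 788714933 - 10856 = 788704077)
t + g = -1810778928 + 788704077 = -1022074851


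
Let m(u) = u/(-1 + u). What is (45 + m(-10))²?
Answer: 255025/121 ≈ 2107.6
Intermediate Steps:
(45 + m(-10))² = (45 - 10/(-1 - 10))² = (45 - 10/(-11))² = (45 - 10*(-1/11))² = (45 + 10/11)² = (505/11)² = 255025/121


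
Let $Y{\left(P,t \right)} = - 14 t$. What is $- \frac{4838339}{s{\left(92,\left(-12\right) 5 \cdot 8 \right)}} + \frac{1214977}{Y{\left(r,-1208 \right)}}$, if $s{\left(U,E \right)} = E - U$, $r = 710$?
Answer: $\frac{1875476273}{219856} \approx 8530.5$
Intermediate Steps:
$- \frac{4838339}{s{\left(92,\left(-12\right) 5 \cdot 8 \right)}} + \frac{1214977}{Y{\left(r,-1208 \right)}} = - \frac{4838339}{\left(-12\right) 5 \cdot 8 - 92} + \frac{1214977}{\left(-14\right) \left(-1208\right)} = - \frac{4838339}{\left(-60\right) 8 - 92} + \frac{1214977}{16912} = - \frac{4838339}{-480 - 92} + 1214977 \cdot \frac{1}{16912} = - \frac{4838339}{-572} + \frac{1214977}{16912} = \left(-4838339\right) \left(- \frac{1}{572}\right) + \frac{1214977}{16912} = \frac{439849}{52} + \frac{1214977}{16912} = \frac{1875476273}{219856}$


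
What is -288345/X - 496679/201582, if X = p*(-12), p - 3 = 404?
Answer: 9283230259/164087748 ≈ 56.575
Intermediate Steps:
p = 407 (p = 3 + 404 = 407)
X = -4884 (X = 407*(-12) = -4884)
-288345/X - 496679/201582 = -288345/(-4884) - 496679/201582 = -288345*(-1/4884) - 496679*1/201582 = 96115/1628 - 496679/201582 = 9283230259/164087748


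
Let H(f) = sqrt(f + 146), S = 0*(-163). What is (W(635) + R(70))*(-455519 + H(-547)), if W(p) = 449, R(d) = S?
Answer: -204528031 + 449*I*sqrt(401) ≈ -2.0453e+8 + 8991.2*I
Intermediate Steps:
S = 0
R(d) = 0
H(f) = sqrt(146 + f)
(W(635) + R(70))*(-455519 + H(-547)) = (449 + 0)*(-455519 + sqrt(146 - 547)) = 449*(-455519 + sqrt(-401)) = 449*(-455519 + I*sqrt(401)) = -204528031 + 449*I*sqrt(401)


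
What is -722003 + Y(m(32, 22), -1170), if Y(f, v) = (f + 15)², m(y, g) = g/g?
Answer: -721747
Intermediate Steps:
m(y, g) = 1
Y(f, v) = (15 + f)²
-722003 + Y(m(32, 22), -1170) = -722003 + (15 + 1)² = -722003 + 16² = -722003 + 256 = -721747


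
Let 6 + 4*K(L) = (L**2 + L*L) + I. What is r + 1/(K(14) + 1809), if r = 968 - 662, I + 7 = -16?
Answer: 2325298/7599 ≈ 306.00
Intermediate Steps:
I = -23 (I = -7 - 16 = -23)
r = 306
K(L) = -29/4 + L**2/2 (K(L) = -3/2 + ((L**2 + L*L) - 23)/4 = -3/2 + ((L**2 + L**2) - 23)/4 = -3/2 + (2*L**2 - 23)/4 = -3/2 + (-23 + 2*L**2)/4 = -3/2 + (-23/4 + L**2/2) = -29/4 + L**2/2)
r + 1/(K(14) + 1809) = 306 + 1/((-29/4 + (1/2)*14**2) + 1809) = 306 + 1/((-29/4 + (1/2)*196) + 1809) = 306 + 1/((-29/4 + 98) + 1809) = 306 + 1/(363/4 + 1809) = 306 + 1/(7599/4) = 306 + 4/7599 = 2325298/7599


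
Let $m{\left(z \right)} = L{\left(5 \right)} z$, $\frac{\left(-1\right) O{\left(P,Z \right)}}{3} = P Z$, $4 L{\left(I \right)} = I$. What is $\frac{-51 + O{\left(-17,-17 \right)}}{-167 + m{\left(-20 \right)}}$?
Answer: $\frac{153}{32} \approx 4.7813$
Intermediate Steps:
$L{\left(I \right)} = \frac{I}{4}$
$O{\left(P,Z \right)} = - 3 P Z$
$m{\left(z \right)} = \frac{5 z}{4}$ ($m{\left(z \right)} = \frac{1}{4} \cdot 5 z = \frac{5 z}{4}$)
$\frac{-51 + O{\left(-17,-17 \right)}}{-167 + m{\left(-20 \right)}} = \frac{-51 - \left(-51\right) \left(-17\right)}{-167 + \frac{5}{4} \left(-20\right)} = \frac{-51 - 867}{-167 - 25} = - \frac{918}{-192} = \left(-918\right) \left(- \frac{1}{192}\right) = \frac{153}{32}$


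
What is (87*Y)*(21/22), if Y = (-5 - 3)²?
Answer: 58464/11 ≈ 5314.9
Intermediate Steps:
Y = 64 (Y = (-8)² = 64)
(87*Y)*(21/22) = (87*64)*(21/22) = 5568*(21*(1/22)) = 5568*(21/22) = 58464/11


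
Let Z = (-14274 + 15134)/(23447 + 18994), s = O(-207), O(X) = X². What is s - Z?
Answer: 42291943/987 ≈ 42849.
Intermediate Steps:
s = 42849 (s = (-207)² = 42849)
Z = 20/987 (Z = 860/42441 = 860*(1/42441) = 20/987 ≈ 0.020263)
s - Z = 42849 - 1*20/987 = 42849 - 20/987 = 42291943/987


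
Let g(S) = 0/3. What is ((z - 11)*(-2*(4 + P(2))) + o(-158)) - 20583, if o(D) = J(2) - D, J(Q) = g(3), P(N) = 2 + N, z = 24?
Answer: -20633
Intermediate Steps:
g(S) = 0 (g(S) = 0*(1/3) = 0)
J(Q) = 0
o(D) = -D (o(D) = 0 - D = -D)
((z - 11)*(-2*(4 + P(2))) + o(-158)) - 20583 = ((24 - 11)*(-2*(4 + (2 + 2))) - 1*(-158)) - 20583 = (13*(-2*(4 + 4)) + 158) - 20583 = (13*(-2*8) + 158) - 20583 = (13*(-16) + 158) - 20583 = (-208 + 158) - 20583 = -50 - 20583 = -20633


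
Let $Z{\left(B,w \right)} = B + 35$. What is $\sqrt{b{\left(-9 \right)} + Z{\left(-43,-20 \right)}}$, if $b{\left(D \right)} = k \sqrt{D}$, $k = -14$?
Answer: $\sqrt{-8 - 42 i} \approx 4.1686 - 5.0376 i$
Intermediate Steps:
$b{\left(D \right)} = - 14 \sqrt{D}$
$Z{\left(B,w \right)} = 35 + B$
$\sqrt{b{\left(-9 \right)} + Z{\left(-43,-20 \right)}} = \sqrt{- 14 \sqrt{-9} + \left(35 - 43\right)} = \sqrt{- 14 \cdot 3 i - 8} = \sqrt{- 42 i - 8} = \sqrt{-8 - 42 i}$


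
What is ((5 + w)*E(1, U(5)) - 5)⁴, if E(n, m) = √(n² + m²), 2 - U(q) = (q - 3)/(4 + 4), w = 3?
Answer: 107225 - 11400*√65 ≈ 15315.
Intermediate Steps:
U(q) = 19/8 - q/8 (U(q) = 2 - (q - 3)/(4 + 4) = 2 - (-3 + q)/8 = 2 - (-3/8 + q/8) = 2 + (3/8 - q/8) = 19/8 - q/8)
E(n, m) = √(m² + n²)
((5 + w)*E(1, U(5)) - 5)⁴ = ((5 + 3)*√((19/8 - ⅛*5)² + 1²) - 5)⁴ = (8*√((19/8 - 5/8)² + 1) - 5)⁴ = (8*√((7/4)² + 1) - 5)⁴ = (8*√(49/16 + 1) - 5)⁴ = (8*√(65/16) - 5)⁴ = (8*(√65/4) - 5)⁴ = (2*√65 - 5)⁴ = (-5 + 2*√65)⁴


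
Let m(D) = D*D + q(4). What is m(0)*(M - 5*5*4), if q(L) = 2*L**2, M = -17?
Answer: -3744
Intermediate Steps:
m(D) = 32 + D**2 (m(D) = D*D + 2*4**2 = D**2 + 2*16 = D**2 + 32 = 32 + D**2)
m(0)*(M - 5*5*4) = (32 + 0**2)*(-17 - 5*5*4) = (32 + 0)*(-17 - 25*4) = 32*(-17 - 100) = 32*(-117) = -3744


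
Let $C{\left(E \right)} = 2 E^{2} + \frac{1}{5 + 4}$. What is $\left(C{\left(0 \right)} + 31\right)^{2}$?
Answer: $\frac{78400}{81} \approx 967.9$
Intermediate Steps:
$C{\left(E \right)} = \frac{1}{9} + 2 E^{2}$ ($C{\left(E \right)} = 2 E^{2} + \frac{1}{9} = \frac{1}{9} + 2 E^{2}$)
$\left(C{\left(0 \right)} + 31\right)^{2} = \left(\left(\frac{1}{9} + 2 \cdot 0^{2}\right) + 31\right)^{2} = \left(\left(\frac{1}{9} + 2 \cdot 0\right) + 31\right)^{2} = \left(\left(\frac{1}{9} + 0\right) + 31\right)^{2} = \left(\frac{1}{9} + 31\right)^{2} = \left(\frac{280}{9}\right)^{2} = \frac{78400}{81}$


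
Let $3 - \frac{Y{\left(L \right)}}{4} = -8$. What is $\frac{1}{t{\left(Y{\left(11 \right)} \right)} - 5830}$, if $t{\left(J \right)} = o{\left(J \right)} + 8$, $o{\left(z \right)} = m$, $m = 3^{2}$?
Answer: $- \frac{1}{5813} \approx -0.00017203$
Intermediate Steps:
$m = 9$
$o{\left(z \right)} = 9$
$Y{\left(L \right)} = 44$ ($Y{\left(L \right)} = 12 - -32 = 12 + 32 = 44$)
$t{\left(J \right)} = 17$ ($t{\left(J \right)} = 9 + 8 = 17$)
$\frac{1}{t{\left(Y{\left(11 \right)} \right)} - 5830} = \frac{1}{17 - 5830} = \frac{1}{-5813} = - \frac{1}{5813}$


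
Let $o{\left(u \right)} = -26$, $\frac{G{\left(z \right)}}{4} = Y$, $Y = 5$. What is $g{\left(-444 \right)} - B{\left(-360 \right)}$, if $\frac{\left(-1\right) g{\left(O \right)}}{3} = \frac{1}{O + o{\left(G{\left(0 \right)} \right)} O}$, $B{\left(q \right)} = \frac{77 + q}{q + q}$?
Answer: $- \frac{52391}{133200} \approx -0.39333$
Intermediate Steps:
$G{\left(z \right)} = 20$ ($G{\left(z \right)} = 4 \cdot 5 = 20$)
$B{\left(q \right)} = \frac{77 + q}{2 q}$
$g{\left(O \right)} = \frac{3}{25 O}$ ($g{\left(O \right)} = - \frac{3}{O - 26 O} = - \frac{3}{\left(-25\right) O} = - 3 \left(- \frac{1}{25 O}\right) = \frac{3}{25 O}$)
$g{\left(-444 \right)} - B{\left(-360 \right)} = \frac{3}{25 \left(-444\right)} - \frac{77 - 360}{2 \left(-360\right)} = \frac{3}{25} \left(- \frac{1}{444}\right) - \frac{1}{2} \left(- \frac{1}{360}\right) \left(-283\right) = - \frac{1}{3700} - \frac{283}{720} = - \frac{52391}{133200}$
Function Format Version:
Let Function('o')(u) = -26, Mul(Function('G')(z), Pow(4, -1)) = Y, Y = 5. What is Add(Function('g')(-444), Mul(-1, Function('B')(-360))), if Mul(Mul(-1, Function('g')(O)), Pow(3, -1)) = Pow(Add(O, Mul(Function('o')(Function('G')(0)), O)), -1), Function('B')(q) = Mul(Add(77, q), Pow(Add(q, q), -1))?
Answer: Rational(-52391, 133200) ≈ -0.39333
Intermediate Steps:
Function('G')(z) = 20 (Function('G')(z) = Mul(4, 5) = 20)
Function('B')(q) = Mul(Rational(1, 2), Pow(q, -1), Add(77, q)) (Function('B')(q) = Mul(Add(77, q), Pow(Mul(2, q), -1)) = Mul(Add(77, q), Mul(Rational(1, 2), Pow(q, -1))) = Mul(Rational(1, 2), Pow(q, -1), Add(77, q)))
Function('g')(O) = Mul(Rational(3, 25), Pow(O, -1)) (Function('g')(O) = Mul(-3, Pow(Add(O, Mul(-26, O)), -1)) = Mul(-3, Pow(Mul(-25, O), -1)) = Mul(-3, Mul(Rational(-1, 25), Pow(O, -1))) = Mul(Rational(3, 25), Pow(O, -1)))
Add(Function('g')(-444), Mul(-1, Function('B')(-360))) = Add(Mul(Rational(3, 25), Pow(-444, -1)), Mul(-1, Mul(Rational(1, 2), Pow(-360, -1), Add(77, -360)))) = Add(Mul(Rational(3, 25), Rational(-1, 444)), Mul(-1, Mul(Rational(1, 2), Rational(-1, 360), -283))) = Add(Rational(-1, 3700), Mul(-1, Rational(283, 720))) = Add(Rational(-1, 3700), Rational(-283, 720)) = Rational(-52391, 133200)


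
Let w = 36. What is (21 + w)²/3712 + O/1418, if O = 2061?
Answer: 6128757/2631808 ≈ 2.3287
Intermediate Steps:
(21 + w)²/3712 + O/1418 = (21 + 36)²/3712 + 2061/1418 = 57²*(1/3712) + 2061*(1/1418) = 3249*(1/3712) + 2061/1418 = 3249/3712 + 2061/1418 = 6128757/2631808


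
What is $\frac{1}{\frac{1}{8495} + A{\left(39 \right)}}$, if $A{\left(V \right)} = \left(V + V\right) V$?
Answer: $\frac{8495}{25841791} \approx 0.00032873$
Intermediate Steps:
$A{\left(V \right)} = 2 V^{2}$ ($A{\left(V \right)} = 2 V V = 2 V^{2}$)
$\frac{1}{\frac{1}{8495} + A{\left(39 \right)}} = \frac{1}{\frac{1}{8495} + 2 \cdot 39^{2}} = \frac{1}{\frac{1}{8495} + 2 \cdot 1521} = \frac{1}{\frac{1}{8495} + 3042} = \frac{1}{\frac{25841791}{8495}} = \frac{8495}{25841791}$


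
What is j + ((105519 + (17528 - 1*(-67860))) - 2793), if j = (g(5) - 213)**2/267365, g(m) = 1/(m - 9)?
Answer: 804722321369/4277840 ≈ 1.8811e+5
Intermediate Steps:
g(m) = 1/(-9 + m)
j = 727609/4277840 (j = (1/(-9 + 5) - 213)**2/267365 = (1/(-4) - 213)**2*(1/267365) = (-1/4 - 213)**2*(1/267365) = (-853/4)**2*(1/267365) = (727609/16)*(1/267365) = 727609/4277840 ≈ 0.17009)
j + ((105519 + (17528 - 1*(-67860))) - 2793) = 727609/4277840 + ((105519 + (17528 - 1*(-67860))) - 2793) = 727609/4277840 + ((105519 + (17528 + 67860)) - 2793) = 727609/4277840 + ((105519 + 85388) - 2793) = 727609/4277840 + (190907 - 2793) = 727609/4277840 + 188114 = 804722321369/4277840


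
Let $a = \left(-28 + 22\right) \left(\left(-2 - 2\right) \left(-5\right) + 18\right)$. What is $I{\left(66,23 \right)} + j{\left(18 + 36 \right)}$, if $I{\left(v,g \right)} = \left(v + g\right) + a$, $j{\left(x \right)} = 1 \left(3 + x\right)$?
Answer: $-82$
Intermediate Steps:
$j{\left(x \right)} = 3 + x$
$a = -228$ ($a = - 6 \left(\left(-4\right) \left(-5\right) + 18\right) = - 6 \left(20 + 18\right) = \left(-6\right) 38 = -228$)
$I{\left(v,g \right)} = -228 + g + v$ ($I{\left(v,g \right)} = \left(v + g\right) - 228 = \left(g + v\right) - 228 = -228 + g + v$)
$I{\left(66,23 \right)} + j{\left(18 + 36 \right)} = \left(-228 + 23 + 66\right) + \left(3 + \left(18 + 36\right)\right) = -139 + \left(3 + 54\right) = -139 + 57 = -82$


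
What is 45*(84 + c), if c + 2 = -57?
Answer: 1125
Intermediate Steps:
c = -59 (c = -2 - 57 = -59)
45*(84 + c) = 45*(84 - 59) = 45*25 = 1125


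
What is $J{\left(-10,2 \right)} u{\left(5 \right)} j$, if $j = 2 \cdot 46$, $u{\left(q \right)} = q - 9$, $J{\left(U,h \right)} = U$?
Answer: $3680$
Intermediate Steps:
$u{\left(q \right)} = -9 + q$
$j = 92$
$J{\left(-10,2 \right)} u{\left(5 \right)} j = - 10 \left(-9 + 5\right) 92 = \left(-10\right) \left(-4\right) 92 = 40 \cdot 92 = 3680$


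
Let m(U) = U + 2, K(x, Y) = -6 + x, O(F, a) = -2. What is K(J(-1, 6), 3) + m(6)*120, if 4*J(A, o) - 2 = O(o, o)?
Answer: 954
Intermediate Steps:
J(A, o) = 0 (J(A, o) = 1/2 + (1/4)*(-2) = 1/2 - 1/2 = 0)
m(U) = 2 + U
K(J(-1, 6), 3) + m(6)*120 = (-6 + 0) + (2 + 6)*120 = -6 + 8*120 = -6 + 960 = 954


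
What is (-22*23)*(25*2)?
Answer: -25300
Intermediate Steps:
(-22*23)*(25*2) = -506*50 = -25300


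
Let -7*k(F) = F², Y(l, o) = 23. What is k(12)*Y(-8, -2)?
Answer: -3312/7 ≈ -473.14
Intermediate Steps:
k(F) = -F²/7
k(12)*Y(-8, -2) = -⅐*12²*23 = -⅐*144*23 = -144/7*23 = -3312/7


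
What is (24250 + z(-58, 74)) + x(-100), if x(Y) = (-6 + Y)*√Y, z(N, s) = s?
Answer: 24324 - 1060*I ≈ 24324.0 - 1060.0*I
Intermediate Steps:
x(Y) = √Y*(-6 + Y)
(24250 + z(-58, 74)) + x(-100) = (24250 + 74) + √(-100)*(-6 - 100) = 24324 + (10*I)*(-106) = 24324 - 1060*I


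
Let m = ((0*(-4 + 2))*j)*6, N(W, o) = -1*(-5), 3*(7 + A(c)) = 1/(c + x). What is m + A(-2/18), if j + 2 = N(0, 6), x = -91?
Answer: -5743/820 ≈ -7.0037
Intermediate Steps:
A(c) = -7 + 1/(3*(-91 + c)) (A(c) = -7 + 1/(3*(c - 91)) = -7 + 1/(3*(-91 + c)))
N(W, o) = 5
j = 3 (j = -2 + 5 = 3)
m = 0 (m = ((0*(-4 + 2))*3)*6 = ((0*(-2))*3)*6 = (0*3)*6 = 0*6 = 0)
m + A(-2/18) = 0 + (1912 - (-42)/18)/(3*(-91 - 2/18)) = 0 + (1912 - (-42)/18)/(3*(-91 - 2*1/18)) = 0 + (1912 - 21*(-⅑))/(3*(-91 - ⅑)) = 0 + (1912 + 7/3)/(3*(-820/9)) = 0 + (⅓)*(-9/820)*(5743/3) = 0 - 5743/820 = -5743/820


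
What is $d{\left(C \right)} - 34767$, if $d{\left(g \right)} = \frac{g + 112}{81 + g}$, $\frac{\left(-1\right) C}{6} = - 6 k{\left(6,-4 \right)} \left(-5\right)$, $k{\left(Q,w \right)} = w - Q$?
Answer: $- \frac{65394815}{1881} \approx -34766.0$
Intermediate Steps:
$C = 1800$ ($C = - 6 - 6 \left(-4 - 6\right) \left(-5\right) = - 6 \left(-6\right) \left(-10\right) \left(-5\right) = - 6 \cdot 60 \left(-5\right) = \left(-6\right) \left(-300\right) = 1800$)
$d{\left(g \right)} = \frac{112 + g}{81 + g}$
$d{\left(C \right)} - 34767 = \frac{112 + 1800}{81 + 1800} - 34767 = \frac{1}{1881} \cdot 1912 - 34767 = \frac{1912}{1881} - 34767 = - \frac{65394815}{1881}$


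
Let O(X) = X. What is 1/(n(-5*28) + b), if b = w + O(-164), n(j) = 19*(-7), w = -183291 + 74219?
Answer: -1/109369 ≈ -9.1434e-6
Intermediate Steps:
w = -109072
n(j) = -133
b = -109236 (b = -109072 - 164 = -109236)
1/(n(-5*28) + b) = 1/(-133 - 109236) = 1/(-109369) = -1/109369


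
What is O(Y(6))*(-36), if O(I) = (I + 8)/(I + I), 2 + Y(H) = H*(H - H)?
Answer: 54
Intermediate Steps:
Y(H) = -2 (Y(H) = -2 + H*(H - H) = -2 + H*0 = -2 + 0 = -2)
O(I) = (8 + I)/(2*I) (O(I) = (8 + I)/((2*I)) = (8 + I)*(1/(2*I)) = (8 + I)/(2*I))
O(Y(6))*(-36) = ((½)*(8 - 2)/(-2))*(-36) = ((½)*(-½)*6)*(-36) = -3/2*(-36) = 54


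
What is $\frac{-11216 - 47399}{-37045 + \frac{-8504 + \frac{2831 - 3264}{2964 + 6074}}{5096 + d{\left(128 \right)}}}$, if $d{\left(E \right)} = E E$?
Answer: $\frac{2275859141520}{1438370774077} \approx 1.5822$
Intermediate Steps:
$d{\left(E \right)} = E^{2}$
$\frac{-11216 - 47399}{-37045 + \frac{-8504 + \frac{2831 - 3264}{2964 + 6074}}{5096 + d{\left(128 \right)}}} = \frac{-11216 - 47399}{-37045 + \frac{-8504 + \frac{2831 - 3264}{2964 + 6074}}{5096 + 128^{2}}} = - \frac{58615}{-37045 + \frac{-8504 - \frac{433}{9038}}{5096 + 16384}} = - \frac{58615}{-37045 + \frac{-8504 - \frac{433}{9038}}{21480}} = - \frac{58615}{-37045 + \left(-8504 - \frac{433}{9038}\right) \frac{1}{21480}} = - \frac{58615}{-37045 - \frac{15371917}{38827248}} = - \frac{58615}{- \frac{1438370774077}{38827248}} = \left(-58615\right) \left(- \frac{38827248}{1438370774077}\right) = \frac{2275859141520}{1438370774077}$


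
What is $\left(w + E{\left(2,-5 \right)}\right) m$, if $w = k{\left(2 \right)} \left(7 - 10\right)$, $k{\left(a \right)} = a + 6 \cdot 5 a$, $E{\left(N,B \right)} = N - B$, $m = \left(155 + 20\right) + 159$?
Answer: $-59786$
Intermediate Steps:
$m = 334$ ($m = 175 + 159 = 334$)
$k{\left(a \right)} = 31 a$ ($k{\left(a \right)} = a + 30 a = 31 a$)
$w = -186$ ($w = 31 \cdot 2 \left(7 - 10\right) = 62 \left(-3\right) = -186$)
$\left(w + E{\left(2,-5 \right)}\right) m = \left(-186 + \left(2 - -5\right)\right) 334 = \left(-186 + \left(2 + 5\right)\right) 334 = \left(-186 + 7\right) 334 = \left(-179\right) 334 = -59786$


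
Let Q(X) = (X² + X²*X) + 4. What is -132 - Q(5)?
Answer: -286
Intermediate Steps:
Q(X) = 4 + X² + X³ (Q(X) = (X² + X³) + 4 = 4 + X² + X³)
-132 - Q(5) = -132 - (4 + 5² + 5³) = -132 - (4 + 25 + 125) = -132 - 1*154 = -132 - 154 = -286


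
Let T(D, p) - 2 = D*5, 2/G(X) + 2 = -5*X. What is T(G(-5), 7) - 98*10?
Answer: -22484/23 ≈ -977.57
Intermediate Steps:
G(X) = 2/(-2 - 5*X)
T(D, p) = 2 + 5*D (T(D, p) = 2 + D*5 = 2 + 5*D)
T(G(-5), 7) - 98*10 = (2 + 5*(-2/(2 + 5*(-5)))) - 98*10 = (2 + 5*(-2/(2 - 25))) - 49*20 = (2 + 5*(-2/(-23))) - 980 = (2 + 5*(-2*(-1/23))) - 980 = (2 + 5*(2/23)) - 980 = (2 + 10/23) - 980 = 56/23 - 980 = -22484/23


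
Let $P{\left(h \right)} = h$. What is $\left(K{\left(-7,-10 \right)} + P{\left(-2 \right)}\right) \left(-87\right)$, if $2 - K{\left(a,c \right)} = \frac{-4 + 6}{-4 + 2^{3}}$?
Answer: $\frac{87}{2} \approx 43.5$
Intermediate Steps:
$K{\left(a,c \right)} = \frac{3}{2}$ ($K{\left(a,c \right)} = 2 - \frac{-4 + 6}{-4 + 2^{3}} = 2 - \frac{2}{-4 + 8} = 2 - \frac{2}{4} = 2 - 2 \cdot \frac{1}{4} = 2 - \frac{1}{2} = \frac{3}{2}$)
$\left(K{\left(-7,-10 \right)} + P{\left(-2 \right)}\right) \left(-87\right) = \left(\frac{3}{2} - 2\right) \left(-87\right) = \left(- \frac{1}{2}\right) \left(-87\right) = \frac{87}{2}$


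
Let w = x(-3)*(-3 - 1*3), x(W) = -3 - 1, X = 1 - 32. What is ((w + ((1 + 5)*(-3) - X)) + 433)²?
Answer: 220900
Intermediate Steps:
X = -31
x(W) = -4
w = 24 (w = -4*(-3 - 1*3) = -4*(-3 - 3) = -4*(-6) = 24)
((w + ((1 + 5)*(-3) - X)) + 433)² = ((24 + ((1 + 5)*(-3) - 1*(-31))) + 433)² = ((24 + (6*(-3) + 31)) + 433)² = ((24 + (-18 + 31)) + 433)² = ((24 + 13) + 433)² = (37 + 433)² = 470² = 220900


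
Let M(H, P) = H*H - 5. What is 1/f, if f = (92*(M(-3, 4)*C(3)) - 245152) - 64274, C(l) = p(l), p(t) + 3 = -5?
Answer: -1/312370 ≈ -3.2013e-6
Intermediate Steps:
p(t) = -8 (p(t) = -3 - 5 = -8)
M(H, P) = -5 + H**2 (M(H, P) = H**2 - 5 = -5 + H**2)
C(l) = -8
f = -312370 (f = (92*((-5 + (-3)**2)*(-8)) - 245152) - 64274 = (92*((-5 + 9)*(-8)) - 245152) - 64274 = (92*(4*(-8)) - 245152) - 64274 = (92*(-32) - 245152) - 64274 = (-2944 - 245152) - 64274 = -248096 - 64274 = -312370)
1/f = 1/(-312370) = -1/312370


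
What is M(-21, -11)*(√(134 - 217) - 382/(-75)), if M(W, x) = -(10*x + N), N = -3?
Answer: 43166/75 + 113*I*√83 ≈ 575.55 + 1029.5*I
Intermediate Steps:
M(W, x) = 3 - 10*x (M(W, x) = -(10*x - 3) = -(-3 + 10*x) = 3 - 10*x)
M(-21, -11)*(√(134 - 217) - 382/(-75)) = (3 - 10*(-11))*(√(134 - 217) - 382/(-75)) = (3 + 110)*(√(-83) - 382*(-1/75)) = 113*(I*√83 + 382/75) = 113*(382/75 + I*√83) = 43166/75 + 113*I*√83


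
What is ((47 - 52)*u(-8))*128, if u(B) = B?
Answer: 5120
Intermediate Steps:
((47 - 52)*u(-8))*128 = ((47 - 52)*(-8))*128 = -5*(-8)*128 = 40*128 = 5120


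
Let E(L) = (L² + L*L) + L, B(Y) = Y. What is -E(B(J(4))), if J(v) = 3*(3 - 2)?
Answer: -21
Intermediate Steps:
J(v) = 3 (J(v) = 3*1 = 3)
E(L) = L + 2*L² (E(L) = (L² + L²) + L = 2*L² + L = L + 2*L²)
-E(B(J(4))) = -3*(1 + 2*3) = -3*(1 + 6) = -3*7 = -1*21 = -21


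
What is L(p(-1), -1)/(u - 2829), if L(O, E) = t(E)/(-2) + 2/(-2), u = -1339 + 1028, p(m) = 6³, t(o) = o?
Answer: 1/6280 ≈ 0.00015924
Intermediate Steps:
p(m) = 216
u = -311
L(O, E) = -1 - E/2 (L(O, E) = E/(-2) + 2/(-2) = E*(-½) + 2*(-½) = -E/2 - 1 = -1 - E/2)
L(p(-1), -1)/(u - 2829) = (-1 - ½*(-1))/(-311 - 2829) = (-1 + ½)/(-3140) = -½*(-1/3140) = 1/6280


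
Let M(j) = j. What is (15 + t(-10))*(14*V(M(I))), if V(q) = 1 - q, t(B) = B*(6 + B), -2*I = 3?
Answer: 1925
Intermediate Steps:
I = -3/2 (I = -½*3 = -3/2 ≈ -1.5000)
(15 + t(-10))*(14*V(M(I))) = (15 - 10*(6 - 10))*(14*(1 - 1*(-3/2))) = (15 - 10*(-4))*(14*(1 + 3/2)) = (15 + 40)*(14*(5/2)) = 55*35 = 1925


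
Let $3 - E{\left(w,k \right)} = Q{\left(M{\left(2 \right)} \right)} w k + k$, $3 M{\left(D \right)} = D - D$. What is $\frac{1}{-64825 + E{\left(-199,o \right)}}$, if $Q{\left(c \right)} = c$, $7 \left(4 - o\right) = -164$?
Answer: $- \frac{7}{453946} \approx -1.542 \cdot 10^{-5}$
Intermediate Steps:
$o = \frac{192}{7}$ ($o = 4 - - \frac{164}{7} = 4 + \frac{164}{7} = \frac{192}{7} \approx 27.429$)
$M{\left(D \right)} = 0$ ($M{\left(D \right)} = \frac{D - D}{3} = \frac{1}{3} \cdot 0 = 0$)
$E{\left(w,k \right)} = 3 - k$ ($E{\left(w,k \right)} = 3 - \left(0 w k + k\right) = 3 - \left(0 k + k\right) = 3 - \left(0 + k\right) = 3 - k$)
$\frac{1}{-64825 + E{\left(-199,o \right)}} = \frac{1}{-64825 + \left(3 - \frac{192}{7}\right)} = \frac{1}{-64825 - \frac{171}{7}} = \frac{1}{- \frac{453946}{7}} = - \frac{7}{453946}$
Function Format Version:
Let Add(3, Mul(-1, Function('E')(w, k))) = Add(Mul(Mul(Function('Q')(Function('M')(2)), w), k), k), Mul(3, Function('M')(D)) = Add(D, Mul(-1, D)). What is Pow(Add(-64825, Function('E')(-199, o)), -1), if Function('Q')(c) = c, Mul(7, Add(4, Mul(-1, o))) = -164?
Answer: Rational(-7, 453946) ≈ -1.5420e-5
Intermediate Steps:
o = Rational(192, 7) (o = Add(4, Mul(Rational(-1, 7), -164)) = Add(4, Rational(164, 7)) = Rational(192, 7) ≈ 27.429)
Function('M')(D) = 0 (Function('M')(D) = Mul(Rational(1, 3), Add(D, Mul(-1, D))) = Mul(Rational(1, 3), 0) = 0)
Function('E')(w, k) = Add(3, Mul(-1, k)) (Function('E')(w, k) = Add(3, Mul(-1, Add(Mul(Mul(0, w), k), k))) = Add(3, Mul(-1, Add(Mul(0, k), k))) = Add(3, Mul(-1, Add(0, k))) = Add(3, Mul(-1, k)))
Pow(Add(-64825, Function('E')(-199, o)), -1) = Pow(Add(-64825, Add(3, Mul(-1, Rational(192, 7)))), -1) = Pow(Add(-64825, Add(3, Rational(-192, 7))), -1) = Pow(Add(-64825, Rational(-171, 7)), -1) = Pow(Rational(-453946, 7), -1) = Rational(-7, 453946)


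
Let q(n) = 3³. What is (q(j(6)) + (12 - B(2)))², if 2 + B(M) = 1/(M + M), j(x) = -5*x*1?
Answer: 26569/16 ≈ 1660.6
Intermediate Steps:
j(x) = -5*x
B(M) = -2 + 1/(2*M) (B(M) = -2 + 1/(M + M) = -2 + 1/(2*M))
q(n) = 27
(q(j(6)) + (12 - B(2)))² = (27 + (12 - (-2 + (½)/2)))² = (27 + (12 - (-2 + (½)*(½))))² = (27 + (12 - (-2 + ¼)))² = (27 + (12 - 1*(-7/4)))² = (27 + (12 + 7/4))² = (27 + 55/4)² = (163/4)² = 26569/16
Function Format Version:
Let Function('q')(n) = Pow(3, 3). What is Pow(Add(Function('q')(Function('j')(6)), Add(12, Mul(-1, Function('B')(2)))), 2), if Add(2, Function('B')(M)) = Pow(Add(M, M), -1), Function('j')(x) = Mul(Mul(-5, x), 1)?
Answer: Rational(26569, 16) ≈ 1660.6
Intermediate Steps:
Function('j')(x) = Mul(-5, x)
Function('B')(M) = Add(-2, Mul(Rational(1, 2), Pow(M, -1))) (Function('B')(M) = Add(-2, Pow(Add(M, M), -1)) = Add(-2, Pow(Mul(2, M), -1)) = Add(-2, Mul(Rational(1, 2), Pow(M, -1))))
Function('q')(n) = 27
Pow(Add(Function('q')(Function('j')(6)), Add(12, Mul(-1, Function('B')(2)))), 2) = Pow(Add(27, Add(12, Mul(-1, Add(-2, Mul(Rational(1, 2), Pow(2, -1)))))), 2) = Pow(Add(27, Add(12, Mul(-1, Add(-2, Mul(Rational(1, 2), Rational(1, 2)))))), 2) = Pow(Add(27, Add(12, Mul(-1, Add(-2, Rational(1, 4))))), 2) = Pow(Add(27, Add(12, Mul(-1, Rational(-7, 4)))), 2) = Pow(Add(27, Add(12, Rational(7, 4))), 2) = Pow(Add(27, Rational(55, 4)), 2) = Pow(Rational(163, 4), 2) = Rational(26569, 16)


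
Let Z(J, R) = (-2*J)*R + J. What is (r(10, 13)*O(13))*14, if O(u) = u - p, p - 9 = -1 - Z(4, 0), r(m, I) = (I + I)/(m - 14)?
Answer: -819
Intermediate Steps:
Z(J, R) = J - 2*J*R (Z(J, R) = -2*J*R + J = J - 2*J*R)
r(m, I) = 2*I/(-14 + m) (r(m, I) = (2*I)/(-14 + m) = 2*I/(-14 + m))
p = 4 (p = 9 + (-1 - 4*(1 - 2*0)) = 9 + (-1 - 4*(1 + 0)) = 9 + (-1 - 4) = 9 - 5 = 4)
O(u) = -4 + u (O(u) = u - 1*4 = u - 4 = -4 + u)
(r(10, 13)*O(13))*14 = ((2*13/(-14 + 10))*(-4 + 13))*14 = ((2*13/(-4))*9)*14 = ((2*13*(-1/4))*9)*14 = -13/2*9*14 = -117/2*14 = -819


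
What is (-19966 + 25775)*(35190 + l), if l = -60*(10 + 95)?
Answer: 167822010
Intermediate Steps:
l = -6300 (l = -60*105 = -6300)
(-19966 + 25775)*(35190 + l) = (-19966 + 25775)*(35190 - 6300) = 5809*28890 = 167822010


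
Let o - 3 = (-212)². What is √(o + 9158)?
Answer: √54105 ≈ 232.60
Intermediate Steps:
o = 44947 (o = 3 + (-212)² = 3 + 44944 = 44947)
√(o + 9158) = √(44947 + 9158) = √54105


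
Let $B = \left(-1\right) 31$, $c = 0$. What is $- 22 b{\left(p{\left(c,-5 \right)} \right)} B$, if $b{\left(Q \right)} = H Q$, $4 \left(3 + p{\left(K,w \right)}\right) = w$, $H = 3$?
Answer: $- \frac{17391}{2} \approx -8695.5$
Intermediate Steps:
$p{\left(K,w \right)} = -3 + \frac{w}{4}$
$B = -31$
$b{\left(Q \right)} = 3 Q$
$- 22 b{\left(p{\left(c,-5 \right)} \right)} B = - 22 \cdot 3 \left(-3 + \frac{1}{4} \left(-5\right)\right) \left(-31\right) = - 22 \cdot 3 \left(-3 - \frac{5}{4}\right) \left(-31\right) = - 22 \cdot 3 \left(- \frac{17}{4}\right) \left(-31\right) = \left(-22\right) \left(- \frac{51}{4}\right) \left(-31\right) = \frac{561}{2} \left(-31\right) = - \frac{17391}{2}$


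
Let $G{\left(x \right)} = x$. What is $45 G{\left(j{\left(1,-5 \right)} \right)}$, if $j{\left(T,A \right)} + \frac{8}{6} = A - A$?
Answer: $-60$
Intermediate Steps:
$j{\left(T,A \right)} = - \frac{4}{3}$ ($j{\left(T,A \right)} = - \frac{4}{3} + \left(A - A\right) = - \frac{4}{3} + 0 = - \frac{4}{3}$)
$45 G{\left(j{\left(1,-5 \right)} \right)} = 45 \left(- \frac{4}{3}\right) = -60$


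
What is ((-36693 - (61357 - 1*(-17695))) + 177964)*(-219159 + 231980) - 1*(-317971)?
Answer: 798027770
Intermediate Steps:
((-36693 - (61357 - 1*(-17695))) + 177964)*(-219159 + 231980) - 1*(-317971) = ((-36693 - (61357 + 17695)) + 177964)*12821 + 317971 = ((-36693 - 1*79052) + 177964)*12821 + 317971 = ((-36693 - 79052) + 177964)*12821 + 317971 = (-115745 + 177964)*12821 + 317971 = 62219*12821 + 317971 = 797709799 + 317971 = 798027770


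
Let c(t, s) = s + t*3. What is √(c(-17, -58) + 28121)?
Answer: 2*√7003 ≈ 167.37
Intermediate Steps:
c(t, s) = s + 3*t
√(c(-17, -58) + 28121) = √((-58 + 3*(-17)) + 28121) = √((-58 - 51) + 28121) = √(-109 + 28121) = √28012 = 2*√7003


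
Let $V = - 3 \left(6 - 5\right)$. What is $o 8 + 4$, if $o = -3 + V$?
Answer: $-44$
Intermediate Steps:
$V = -3$ ($V = \left(-3\right) 1 = -3$)
$o = -6$ ($o = -3 - 3 = -6$)
$o 8 + 4 = \left(-6\right) 8 + 4 = -48 + 4 = -44$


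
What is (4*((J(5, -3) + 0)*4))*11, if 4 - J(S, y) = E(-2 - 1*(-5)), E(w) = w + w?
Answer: -352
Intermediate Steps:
E(w) = 2*w
J(S, y) = -2 (J(S, y) = 4 - 2*(-2 - 1*(-5)) = 4 - 2*(-2 + 5) = 4 - 2*3 = 4 - 1*6 = 4 - 6 = -2)
(4*((J(5, -3) + 0)*4))*11 = (4*((-2 + 0)*4))*11 = (4*(-2*4))*11 = (4*(-8))*11 = -32*11 = -352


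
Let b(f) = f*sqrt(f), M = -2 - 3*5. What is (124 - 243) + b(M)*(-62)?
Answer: -119 + 1054*I*sqrt(17) ≈ -119.0 + 4345.8*I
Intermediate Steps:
M = -17 (M = -2 - 15 = -17)
b(f) = f**(3/2)
(124 - 243) + b(M)*(-62) = (124 - 243) + (-17)**(3/2)*(-62) = -119 - 17*I*sqrt(17)*(-62) = -119 + 1054*I*sqrt(17)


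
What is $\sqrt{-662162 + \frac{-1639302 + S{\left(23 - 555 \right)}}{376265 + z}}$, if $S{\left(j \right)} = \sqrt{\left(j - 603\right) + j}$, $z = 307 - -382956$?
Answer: $\frac{\sqrt{-10610863953044124 + 21098 i \sqrt{1667}}}{126588} \approx 3.303 \cdot 10^{-8} + 813.73 i$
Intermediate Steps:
$z = 383263$ ($z = 307 + 382956 = 383263$)
$S{\left(j \right)} = \sqrt{-603 + 2 j}$ ($S{\left(j \right)} = \sqrt{\left(-603 + j\right) + j} = \sqrt{-603 + 2 j}$)
$\sqrt{-662162 + \frac{-1639302 + S{\left(23 - 555 \right)}}{376265 + z}} = \sqrt{-662162 + \frac{-1639302 + \sqrt{-603 + 2 \left(23 - 555\right)}}{376265 + 383263}} = \sqrt{-662162 + \frac{-1639302 + \sqrt{-603 + 2 \left(-532\right)}}{759528}} = \sqrt{-662162 + \left(-1639302 + \sqrt{-603 - 1064}\right) \frac{1}{759528}} = \sqrt{-662162 + \left(-1639302 + \sqrt{-1667}\right) \frac{1}{759528}} = \sqrt{-662162 + \left(-1639302 + i \sqrt{1667}\right) \frac{1}{759528}} = \sqrt{-662162 - \left(\frac{39031}{18084} - \frac{i \sqrt{1667}}{759528}\right)} = \sqrt{- \frac{11974576639}{18084} + \frac{i \sqrt{1667}}{759528}}$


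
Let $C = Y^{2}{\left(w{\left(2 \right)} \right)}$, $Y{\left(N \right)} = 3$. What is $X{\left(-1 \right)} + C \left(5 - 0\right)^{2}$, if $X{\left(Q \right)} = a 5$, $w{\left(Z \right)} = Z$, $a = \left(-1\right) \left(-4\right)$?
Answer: $245$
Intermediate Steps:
$a = 4$
$X{\left(Q \right)} = 20$ ($X{\left(Q \right)} = 4 \cdot 5 = 20$)
$C = 9$ ($C = 3^{2} = 9$)
$X{\left(-1 \right)} + C \left(5 - 0\right)^{2} = 20 + 9 \left(5 - 0\right)^{2} = 20 + 9 \left(5 + \left(-5 + 5\right)\right)^{2} = 20 + 9 \left(5 + 0\right)^{2} = 20 + 9 \cdot 5^{2} = 20 + 9 \cdot 25 = 20 + 225 = 245$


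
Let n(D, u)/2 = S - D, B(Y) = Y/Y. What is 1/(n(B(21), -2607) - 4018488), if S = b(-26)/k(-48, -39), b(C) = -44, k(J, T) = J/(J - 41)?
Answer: -6/24111919 ≈ -2.4884e-7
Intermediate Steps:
k(J, T) = J/(-41 + J)
B(Y) = 1
S = -979/12 (S = -44/((-48/(-41 - 48))) = -44/((-48/(-89))) = -44/((-48*(-1/89))) = -44/48/89 = -44*89/48 = -979/12 ≈ -81.583)
n(D, u) = -979/6 - 2*D (n(D, u) = 2*(-979/12 - D) = -979/6 - 2*D)
1/(n(B(21), -2607) - 4018488) = 1/((-979/6 - 2*1) - 4018488) = 1/((-979/6 - 2) - 4018488) = 1/(-991/6 - 4018488) = 1/(-24111919/6) = -6/24111919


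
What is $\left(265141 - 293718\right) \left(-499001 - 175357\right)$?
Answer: $19271128566$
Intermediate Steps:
$\left(265141 - 293718\right) \left(-499001 - 175357\right) = - 28577 \left(-499001 - 175357\right) = \left(-28577\right) \left(-674358\right) = 19271128566$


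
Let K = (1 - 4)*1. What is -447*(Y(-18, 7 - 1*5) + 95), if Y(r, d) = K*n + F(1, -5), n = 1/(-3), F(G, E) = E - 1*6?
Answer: -37995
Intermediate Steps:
F(G, E) = -6 + E (F(G, E) = E - 6 = -6 + E)
K = -3 (K = -3*1 = -3)
n = -1/3 ≈ -0.33333
Y(r, d) = -10 (Y(r, d) = -3*(-1/3) + (-6 - 5) = 1 - 11 = -10)
-447*(Y(-18, 7 - 1*5) + 95) = -447*(-10 + 95) = -447*85 = -37995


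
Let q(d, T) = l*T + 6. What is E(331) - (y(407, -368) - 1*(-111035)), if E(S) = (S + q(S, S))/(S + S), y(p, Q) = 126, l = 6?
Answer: -73586259/662 ≈ -1.1116e+5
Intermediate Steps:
q(d, T) = 6 + 6*T (q(d, T) = 6*T + 6 = 6 + 6*T)
E(S) = (6 + 7*S)/(2*S) (E(S) = (S + (6 + 6*S))/(S + S) = (6 + 7*S)/((2*S)) = (6 + 7*S)*(1/(2*S)) = (6 + 7*S)/(2*S))
E(331) - (y(407, -368) - 1*(-111035)) = (7/2 + 3/331) - (126 - 1*(-111035)) = (7/2 + 3*(1/331)) - (126 + 111035) = (7/2 + 3/331) - 1*111161 = 2323/662 - 111161 = -73586259/662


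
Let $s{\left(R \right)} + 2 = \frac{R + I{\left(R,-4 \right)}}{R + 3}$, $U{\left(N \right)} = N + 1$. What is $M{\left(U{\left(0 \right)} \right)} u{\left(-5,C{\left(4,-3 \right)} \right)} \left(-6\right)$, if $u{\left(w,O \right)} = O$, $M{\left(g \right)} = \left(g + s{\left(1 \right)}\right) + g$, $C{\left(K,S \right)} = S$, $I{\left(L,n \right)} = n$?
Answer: $- \frac{27}{2} \approx -13.5$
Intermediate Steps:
$U{\left(N \right)} = 1 + N$
$s{\left(R \right)} = -2 + \frac{-4 + R}{3 + R}$ ($s{\left(R \right)} = -2 + \frac{R - 4}{R + 3} = -2 + \frac{-4 + R}{3 + R}$)
$M{\left(g \right)} = - \frac{11}{4} + 2 g$ ($M{\left(g \right)} = \left(g + \frac{-10 - 1}{3 + 1}\right) + g = \left(g + \frac{-10 - 1}{4}\right) + g = \left(g + \frac{1}{4} \left(-11\right)\right) + g = \left(g - \frac{11}{4}\right) + g = \left(- \frac{11}{4} + g\right) + g = - \frac{11}{4} + 2 g$)
$M{\left(U{\left(0 \right)} \right)} u{\left(-5,C{\left(4,-3 \right)} \right)} \left(-6\right) = \left(- \frac{11}{4} + 2 \left(1 + 0\right)\right) \left(-3\right) \left(-6\right) = \left(- \frac{11}{4} + 2 \cdot 1\right) \left(-3\right) \left(-6\right) = \left(- \frac{11}{4} + 2\right) \left(-3\right) \left(-6\right) = \left(- \frac{3}{4}\right) \left(-3\right) \left(-6\right) = \frac{9}{4} \left(-6\right) = - \frac{27}{2}$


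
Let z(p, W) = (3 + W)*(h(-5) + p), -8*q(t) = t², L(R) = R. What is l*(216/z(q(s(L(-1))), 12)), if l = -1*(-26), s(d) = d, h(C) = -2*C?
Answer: 14976/395 ≈ 37.914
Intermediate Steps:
l = 26
q(t) = -t²/8
z(p, W) = (3 + W)*(10 + p) (z(p, W) = (3 + W)*(-2*(-5) + p) = (3 + W)*(10 + p))
l*(216/z(q(s(L(-1))), 12)) = 26*(216/(30 + 3*(-⅛*(-1)²) + 10*12 + 12*(-⅛*(-1)²))) = 26*(216/(30 + 3*(-⅛*1) + 120 + 12*(-⅛*1))) = 26*(216/(30 + 3*(-⅛) + 120 + 12*(-⅛))) = 26*(216/(30 - 3/8 + 120 - 3/2)) = 26*(216/(1185/8)) = 26*(216*(8/1185)) = 26*(576/395) = 14976/395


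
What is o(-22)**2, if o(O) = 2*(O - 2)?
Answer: 2304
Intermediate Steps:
o(O) = -4 + 2*O (o(O) = 2*(-2 + O) = -4 + 2*O)
o(-22)**2 = (-4 + 2*(-22))**2 = (-4 - 44)**2 = (-48)**2 = 2304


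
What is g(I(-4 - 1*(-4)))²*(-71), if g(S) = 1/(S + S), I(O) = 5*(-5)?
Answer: -71/2500 ≈ -0.028400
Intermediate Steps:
I(O) = -25
g(S) = 1/(2*S)
g(I(-4 - 1*(-4)))²*(-71) = ((½)/(-25))²*(-71) = ((½)*(-1/25))²*(-71) = (-1/50)²*(-71) = (1/2500)*(-71) = -71/2500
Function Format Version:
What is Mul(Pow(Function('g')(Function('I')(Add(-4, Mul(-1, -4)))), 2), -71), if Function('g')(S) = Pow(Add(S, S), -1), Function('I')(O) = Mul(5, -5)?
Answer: Rational(-71, 2500) ≈ -0.028400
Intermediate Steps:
Function('I')(O) = -25
Function('g')(S) = Mul(Rational(1, 2), Pow(S, -1)) (Function('g')(S) = Pow(Mul(2, S), -1) = Mul(Rational(1, 2), Pow(S, -1)))
Mul(Pow(Function('g')(Function('I')(Add(-4, Mul(-1, -4)))), 2), -71) = Mul(Pow(Mul(Rational(1, 2), Pow(-25, -1)), 2), -71) = Mul(Pow(Mul(Rational(1, 2), Rational(-1, 25)), 2), -71) = Mul(Pow(Rational(-1, 50), 2), -71) = Mul(Rational(1, 2500), -71) = Rational(-71, 2500)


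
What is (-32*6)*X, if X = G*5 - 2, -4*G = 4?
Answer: 1344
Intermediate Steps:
G = -1 (G = -1/4*4 = -1)
X = -7 (X = -1*5 - 2 = -5 - 2 = -7)
(-32*6)*X = -32*6*(-7) = -192*(-7) = 1344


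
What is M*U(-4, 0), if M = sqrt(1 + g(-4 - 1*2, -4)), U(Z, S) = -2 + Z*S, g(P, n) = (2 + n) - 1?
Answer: -2*I*sqrt(2) ≈ -2.8284*I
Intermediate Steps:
g(P, n) = 1 + n
U(Z, S) = -2 + S*Z
M = I*sqrt(2) (M = sqrt(1 + (1 - 4)) = sqrt(1 - 3) = sqrt(-2) = I*sqrt(2) ≈ 1.4142*I)
M*U(-4, 0) = (I*sqrt(2))*(-2 + 0*(-4)) = (I*sqrt(2))*(-2 + 0) = (I*sqrt(2))*(-2) = -2*I*sqrt(2)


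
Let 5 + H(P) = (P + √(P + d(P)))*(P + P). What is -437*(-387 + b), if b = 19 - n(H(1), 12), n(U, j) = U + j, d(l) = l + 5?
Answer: 164749 + 874*√7 ≈ 1.6706e+5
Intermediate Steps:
d(l) = 5 + l
H(P) = -5 + 2*P*(P + √(5 + 2*P)) (H(P) = -5 + (P + √(P + (5 + P)))*(P + P) = -5 + (P + √(5 + 2*P))*(2*P) = -5 + 2*P*(P + √(5 + 2*P)))
b = 10 - 2*√7 (b = 19 - ((-5 + 2*1² + 2*1*√(5 + 2*1)) + 12) = 19 - ((-5 + 2*1 + 2*1*√(5 + 2)) + 12) = 19 - ((-5 + 2 + 2*1*√7) + 12) = 19 - ((-5 + 2 + 2*√7) + 12) = 19 - ((-3 + 2*√7) + 12) = 19 - (9 + 2*√7) = 19 + (-9 - 2*√7) = 10 - 2*√7 ≈ 4.7085)
-437*(-387 + b) = -437*(-387 + (10 - 2*√7)) = -437*(-377 - 2*√7) = 164749 + 874*√7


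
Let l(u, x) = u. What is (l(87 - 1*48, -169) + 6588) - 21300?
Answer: -14673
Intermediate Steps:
(l(87 - 1*48, -169) + 6588) - 21300 = ((87 - 1*48) + 6588) - 21300 = ((87 - 48) + 6588) - 21300 = (39 + 6588) - 21300 = 6627 - 21300 = -14673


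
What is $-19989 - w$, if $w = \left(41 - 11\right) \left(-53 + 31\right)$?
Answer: $-19329$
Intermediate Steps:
$w = -660$ ($w = 30 \left(-22\right) = -660$)
$-19989 - w = -19989 - -660 = -19989 + 660 = -19329$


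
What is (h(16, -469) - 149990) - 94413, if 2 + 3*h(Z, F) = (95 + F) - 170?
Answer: -244585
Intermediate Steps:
h(Z, F) = -77/3 + F/3 (h(Z, F) = -⅔ + ((95 + F) - 170)/3 = -⅔ + (-75 + F)/3 = -⅔ + (-25 + F/3) = -77/3 + F/3)
(h(16, -469) - 149990) - 94413 = ((-77/3 + (⅓)*(-469)) - 149990) - 94413 = ((-77/3 - 469/3) - 149990) - 94413 = (-182 - 149990) - 94413 = -150172 - 94413 = -244585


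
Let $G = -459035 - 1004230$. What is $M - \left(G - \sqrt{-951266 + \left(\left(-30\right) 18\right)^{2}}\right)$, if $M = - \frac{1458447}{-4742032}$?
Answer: $\frac{6938850912927}{4742032} + i \sqrt{659666} \approx 1.4633 \cdot 10^{6} + 812.2 i$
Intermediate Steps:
$G = -1463265$ ($G = -459035 - 1004230 = -1463265$)
$M = \frac{1458447}{4742032}$ ($M = \left(-1458447\right) \left(- \frac{1}{4742032}\right) = \frac{1458447}{4742032} \approx 0.30756$)
$M - \left(G - \sqrt{-951266 + \left(\left(-30\right) 18\right)^{2}}\right) = \frac{1458447}{4742032} - \left(-1463265 - \sqrt{-951266 + \left(\left(-30\right) 18\right)^{2}}\right) = \frac{1458447}{4742032} - \left(-1463265 - \sqrt{-951266 + \left(-540\right)^{2}}\right) = \frac{1458447}{4742032} - \left(-1463265 - \sqrt{-951266 + 291600}\right) = \frac{1458447}{4742032} - \left(-1463265 - \sqrt{-659666}\right) = \frac{1458447}{4742032} - \left(-1463265 - i \sqrt{659666}\right) = \frac{1458447}{4742032} + \left(1463265 + i \sqrt{659666}\right) = \frac{6938850912927}{4742032} + i \sqrt{659666}$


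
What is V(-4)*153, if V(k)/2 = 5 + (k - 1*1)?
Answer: 0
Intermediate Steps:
V(k) = 8 + 2*k (V(k) = 2*(5 + (k - 1*1)) = 2*(5 + (k - 1)) = 2*(5 + (-1 + k)) = 2*(4 + k) = 8 + 2*k)
V(-4)*153 = (8 + 2*(-4))*153 = (8 - 8)*153 = 0*153 = 0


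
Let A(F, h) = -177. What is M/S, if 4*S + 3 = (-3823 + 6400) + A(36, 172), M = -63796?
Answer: -255184/2397 ≈ -106.46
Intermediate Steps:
S = 2397/4 (S = -3/4 + ((-3823 + 6400) - 177)/4 = -3/4 + (2577 - 177)/4 = -3/4 + (1/4)*2400 = -3/4 + 600 = 2397/4 ≈ 599.25)
M/S = -63796/2397/4 = -63796*4/2397 = -255184/2397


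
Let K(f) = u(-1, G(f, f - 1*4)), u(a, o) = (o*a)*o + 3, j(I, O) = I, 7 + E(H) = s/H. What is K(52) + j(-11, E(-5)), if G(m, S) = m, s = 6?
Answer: -2712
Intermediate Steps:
E(H) = -7 + 6/H
u(a, o) = 3 + a*o² (u(a, o) = (a*o)*o + 3 = a*o² + 3 = 3 + a*o²)
K(f) = 3 - f²
K(52) + j(-11, E(-5)) = (3 - 1*52²) - 11 = (3 - 1*2704) - 11 = (3 - 2704) - 11 = -2701 - 11 = -2712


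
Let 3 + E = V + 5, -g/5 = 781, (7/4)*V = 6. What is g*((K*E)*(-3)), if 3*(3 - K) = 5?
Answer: 593560/7 ≈ 84794.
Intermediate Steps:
K = 4/3 (K = 3 - ⅓*5 = 3 - 5/3 = 4/3 ≈ 1.3333)
V = 24/7 (V = (4/7)*6 = 24/7 ≈ 3.4286)
g = -3905 (g = -5*781 = -3905)
E = 38/7 (E = -3 + (24/7 + 5) = -3 + 59/7 = 38/7 ≈ 5.4286)
g*((K*E)*(-3)) = -3905*(4/3)*(38/7)*(-3) = -593560*(-3)/21 = -3905*(-152/7) = 593560/7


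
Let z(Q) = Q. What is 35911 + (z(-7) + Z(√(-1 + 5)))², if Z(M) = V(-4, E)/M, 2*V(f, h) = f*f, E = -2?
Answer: 35920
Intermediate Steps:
V(f, h) = f²/2 (V(f, h) = (f*f)/2 = f²/2)
Z(M) = 8/M (Z(M) = ((½)*(-4)²)/M = ((½)*16)/M = 8/M)
35911 + (z(-7) + Z(√(-1 + 5)))² = 35911 + (-7 + 8/(√(-1 + 5)))² = 35911 + (-7 + 8/(√4))² = 35911 + (-7 + 8/2)² = 35911 + (-7 + 8*(½))² = 35911 + (-7 + 4)² = 35911 + (-3)² = 35911 + 9 = 35920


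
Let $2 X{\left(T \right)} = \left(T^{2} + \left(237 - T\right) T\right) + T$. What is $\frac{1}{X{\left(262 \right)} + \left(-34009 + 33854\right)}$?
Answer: $\frac{1}{31023} \approx 3.2234 \cdot 10^{-5}$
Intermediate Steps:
$X{\left(T \right)} = \frac{T}{2} + \frac{T^{2}}{2} + \frac{T \left(237 - T\right)}{2}$ ($X{\left(T \right)} = \frac{\left(T^{2} + \left(237 - T\right) T\right) + T}{2} = \frac{\left(T^{2} + T \left(237 - T\right)\right) + T}{2} = \frac{T + T^{2} + T \left(237 - T\right)}{2} = \frac{T}{2} + \frac{T^{2}}{2} + \frac{T \left(237 - T\right)}{2}$)
$\frac{1}{X{\left(262 \right)} + \left(-34009 + 33854\right)} = \frac{1}{119 \cdot 262 + \left(-34009 + 33854\right)} = \frac{1}{31178 - 155} = \frac{1}{31023}$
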